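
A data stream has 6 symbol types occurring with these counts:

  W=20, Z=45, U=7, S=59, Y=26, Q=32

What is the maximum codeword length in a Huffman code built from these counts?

Merge the two lowest-weight nodes at each step:
U(7) + W(20) → 27
Y(26) + 27 → 53
Q(32) + Z(45) → 77
53 + S(59) → 112
77 + 112 → 189
The first pair merged (U, W) ends up deepest, at depth 4.

4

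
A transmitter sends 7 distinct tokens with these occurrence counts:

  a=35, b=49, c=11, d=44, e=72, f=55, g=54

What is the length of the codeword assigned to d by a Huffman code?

Huffman merges, smallest pair first:
c(11) + a(35) → 46
d(44) + 46 → 90
b(49) + g(54) → 103
f(55) + e(72) → 127
90 + 103 → 193
127 + 193 → 320
The subtree containing d is merged 3 times, so code length = 3.

3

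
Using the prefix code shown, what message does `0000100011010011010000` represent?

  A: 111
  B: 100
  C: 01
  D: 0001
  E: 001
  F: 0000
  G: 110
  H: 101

FBCHEHF

Read left to right; each codeword is recognised as soon as it completes (prefix code):
  0000→F | 100→B | 01→C | 101→H | 001→E | 101→H | 0000→F
Decoded message: FBCHEHF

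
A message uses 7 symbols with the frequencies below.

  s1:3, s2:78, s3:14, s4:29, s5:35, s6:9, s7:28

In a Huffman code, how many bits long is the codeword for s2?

1

Repeatedly merge the two smallest:
combine s1(3), s6(9) → 12
combine 12, s3(14) → 26
combine 26, s7(28) → 54
combine s4(29), s5(35) → 64
combine 54, 64 → 118
combine s2(78), 118 → 196
s2 is merged only at the final step, so code length = 1.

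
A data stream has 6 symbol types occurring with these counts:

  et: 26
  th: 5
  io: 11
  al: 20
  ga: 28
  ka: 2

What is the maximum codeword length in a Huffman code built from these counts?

4

Merge the two lowest-weight nodes at each step:
combine ka(2), th(5) → 7
combine 7, io(11) → 18
combine 18, al(20) → 38
combine et(26), ga(28) → 54
combine 38, 54 → 92
The rarest symbols sit at the bottom; the longest codeword is 4 bits.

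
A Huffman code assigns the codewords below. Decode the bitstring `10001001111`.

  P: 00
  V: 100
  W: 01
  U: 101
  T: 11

Read left to right; each codeword is recognised as soon as it completes (prefix code):
  100→V | 01→W | 00→P | 11→T | 11→T
Decoded message: VWPTT

VWPTT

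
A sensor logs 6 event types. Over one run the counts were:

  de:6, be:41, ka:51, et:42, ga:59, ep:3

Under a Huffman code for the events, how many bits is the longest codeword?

4

Merge the two lowest-weight nodes at each step:
combine ep(3), de(6) → 9
combine 9, be(41) → 50
combine et(42), 50 → 92
combine ka(51), ga(59) → 110
combine 92, 110 → 202
The first pair merged (ep, de) ends up deepest, at depth 4.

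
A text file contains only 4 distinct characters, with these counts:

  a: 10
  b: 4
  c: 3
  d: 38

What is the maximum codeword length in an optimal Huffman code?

3

Merge the two lowest-weight nodes at each step:
merge c(3) and b(4): 7
merge 7 and a(10): 17
merge 17 and d(38): 55
The first pair merged (c, b) ends up deepest, at depth 3.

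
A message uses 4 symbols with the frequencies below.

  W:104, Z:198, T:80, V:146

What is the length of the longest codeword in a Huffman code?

Merge the two lowest-weight nodes at each step:
merge T(80) and W(104): 184
merge V(146) and 184: 330
merge Z(198) and 330: 528
The first pair merged (T, W) ends up deepest, at depth 3.

3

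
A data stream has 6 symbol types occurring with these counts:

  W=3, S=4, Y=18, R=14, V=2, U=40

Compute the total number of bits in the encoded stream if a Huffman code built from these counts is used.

Greedily combine the two least-frequent nodes:
combine V(2), W(3) → 5
combine S(4), 5 → 9
combine 9, R(14) → 23
combine Y(18), 23 → 41
combine U(40), 41 → 81
Each symbol's bit-cost is frequency × depth; summing gives 159 bits (equivalently 5 + 9 + 23 + 41 + 81).

159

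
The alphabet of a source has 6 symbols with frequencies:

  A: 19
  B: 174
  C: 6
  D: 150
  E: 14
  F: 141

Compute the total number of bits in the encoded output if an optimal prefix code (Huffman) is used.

Greedily combine the two least-frequent nodes:
merge C(6) and E(14): 20
merge A(19) and 20: 39
merge 39 and F(141): 180
merge D(150) and B(174): 324
merge 180 and 324: 504
The encoded length is the sum of every internal node's weight: 20 + 39 + 180 + 324 + 504 = 1067 bits.

1067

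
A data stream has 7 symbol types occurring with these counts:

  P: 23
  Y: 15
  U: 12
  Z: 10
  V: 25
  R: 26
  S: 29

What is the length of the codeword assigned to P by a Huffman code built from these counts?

Repeatedly merge the two smallest:
merge Z(10) and U(12): 22
merge Y(15) and 22: 37
merge P(23) and V(25): 48
merge R(26) and S(29): 55
merge 37 and 48: 85
merge 55 and 85: 140
The subtree containing P is merged 3 times, so code length = 3.

3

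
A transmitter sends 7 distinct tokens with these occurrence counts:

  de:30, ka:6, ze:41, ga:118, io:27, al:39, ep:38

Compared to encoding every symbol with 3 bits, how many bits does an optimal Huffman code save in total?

Fixed-length: 3 bits × 299 symbols = 897 bits.
Huffman merges:
ka(6) + io(27) → 33
de(30) + 33 → 63
ep(38) + al(39) → 77
ze(41) + 63 → 104
77 + 104 → 181
ga(118) + 181 → 299
Huffman total = 33 + 63 + 77 + 104 + 181 + 299 = 757 bits.
Saving = 897 − 757 = 140 bits.

140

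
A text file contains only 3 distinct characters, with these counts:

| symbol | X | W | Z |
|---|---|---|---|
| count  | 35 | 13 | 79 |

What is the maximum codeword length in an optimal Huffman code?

Merge the two lowest-weight nodes at each step:
combine W(13), X(35) → 48
combine 48, Z(79) → 127
The first pair merged (W, X) ends up deepest, at depth 2.

2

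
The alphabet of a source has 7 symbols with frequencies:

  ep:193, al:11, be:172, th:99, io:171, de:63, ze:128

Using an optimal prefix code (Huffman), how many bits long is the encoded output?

Build the Huffman tree bottom-up:
combine al(11), de(63) → 74
combine 74, th(99) → 173
combine ze(128), io(171) → 299
combine be(172), 173 → 345
combine ep(193), 299 → 492
combine 345, 492 → 837
Each symbol's bit-cost is frequency × depth; summing gives 2220 bits (equivalently 74 + 173 + 299 + 345 + 492 + 837).

2220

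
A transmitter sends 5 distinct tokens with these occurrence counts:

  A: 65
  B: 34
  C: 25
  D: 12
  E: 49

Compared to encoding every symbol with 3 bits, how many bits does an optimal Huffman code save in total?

Fixed-length: 3 bits × 185 symbols = 555 bits.
Huffman merges:
merge D(12) and C(25): 37
merge B(34) and 37: 71
merge E(49) and A(65): 114
merge 71 and 114: 185
Huffman total = 37 + 71 + 114 + 185 = 407 bits.
Saving = 555 − 407 = 148 bits.

148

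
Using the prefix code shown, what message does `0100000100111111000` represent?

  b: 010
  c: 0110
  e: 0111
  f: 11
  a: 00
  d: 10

baadefda

Read left to right; each codeword is recognised as soon as it completes (prefix code):
  010→b | 00→a | 00→a | 10→d | 0111→e | 11→f | 10→d | 00→a
Decoded message: baadefda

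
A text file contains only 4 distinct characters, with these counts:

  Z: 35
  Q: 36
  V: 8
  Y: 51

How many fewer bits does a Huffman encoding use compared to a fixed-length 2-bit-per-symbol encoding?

8

Fixed-length: 2 bits × 130 symbols = 260 bits.
Huffman merges:
combine V(8), Z(35) → 43
combine Q(36), 43 → 79
combine Y(51), 79 → 130
Huffman total = 43 + 79 + 130 = 252 bits.
Saving = 260 − 252 = 8 bits.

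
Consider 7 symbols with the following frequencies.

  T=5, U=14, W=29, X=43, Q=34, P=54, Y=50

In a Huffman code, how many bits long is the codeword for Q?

Build the tree from the bottom:
T(5) + U(14) → 19
19 + W(29) → 48
Q(34) + X(43) → 77
48 + Y(50) → 98
P(54) + 77 → 131
98 + 131 → 229
Q's leaf is at depth 3, giving a 3-bit codeword.

3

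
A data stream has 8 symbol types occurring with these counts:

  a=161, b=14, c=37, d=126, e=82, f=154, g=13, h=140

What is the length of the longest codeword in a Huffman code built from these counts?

Merge the two lowest-weight nodes at each step:
g(13) + b(14) → 27
27 + c(37) → 64
64 + e(82) → 146
d(126) + h(140) → 266
146 + f(154) → 300
a(161) + 266 → 427
300 + 427 → 727
Maximum depth reached is 5.

5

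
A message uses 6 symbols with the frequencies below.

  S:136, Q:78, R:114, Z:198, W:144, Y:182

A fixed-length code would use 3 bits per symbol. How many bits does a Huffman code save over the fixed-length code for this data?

Fixed-length: 3 bits × 852 symbols = 2556 bits.
Huffman merges:
merge Q(78) and R(114): 192
merge S(136) and W(144): 280
merge Y(182) and 192: 374
merge Z(198) and 280: 478
merge 374 and 478: 852
Huffman total = 192 + 280 + 374 + 478 + 852 = 2176 bits.
Saving = 2556 − 2176 = 380 bits.

380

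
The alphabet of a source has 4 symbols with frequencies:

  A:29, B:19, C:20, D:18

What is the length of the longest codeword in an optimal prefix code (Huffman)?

Merge the two lowest-weight nodes at each step:
merge D(18) and B(19): 37
merge C(20) and A(29): 49
merge 37 and 49: 86
The rarest symbols sit at the bottom; the longest codeword is 2 bits.

2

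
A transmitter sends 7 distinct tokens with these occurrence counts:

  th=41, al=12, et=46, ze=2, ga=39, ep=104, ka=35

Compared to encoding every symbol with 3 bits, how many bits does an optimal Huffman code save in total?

Fixed-length: 3 bits × 279 symbols = 837 bits.
Huffman merges:
combine ze(2), al(12) → 14
combine 14, ka(35) → 49
combine ga(39), th(41) → 80
combine et(46), 49 → 95
combine 80, 95 → 175
combine ep(104), 175 → 279
Huffman total = 14 + 49 + 80 + 95 + 175 + 279 = 692 bits.
Saving = 837 − 692 = 145 bits.

145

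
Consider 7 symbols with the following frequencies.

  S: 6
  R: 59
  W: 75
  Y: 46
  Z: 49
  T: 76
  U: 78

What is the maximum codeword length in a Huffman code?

Merge the two lowest-weight nodes at each step:
S(6) + Y(46) → 52
Z(49) + 52 → 101
R(59) + W(75) → 134
T(76) + U(78) → 154
101 + 134 → 235
154 + 235 → 389
Maximum depth reached is 4.

4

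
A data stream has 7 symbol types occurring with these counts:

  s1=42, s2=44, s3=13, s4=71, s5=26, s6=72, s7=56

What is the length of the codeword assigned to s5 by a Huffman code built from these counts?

Huffman merges, smallest pair first:
combine s3(13), s5(26) → 39
combine 39, s1(42) → 81
combine s2(44), s7(56) → 100
combine s4(71), s6(72) → 143
combine 81, 100 → 181
combine 143, 181 → 324
The subtree containing s5 is merged 4 times, so code length = 4.

4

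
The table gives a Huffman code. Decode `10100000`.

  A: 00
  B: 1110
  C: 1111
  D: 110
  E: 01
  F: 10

Read left to right; each codeword is recognised as soon as it completes (prefix code):
  10→F | 10→F | 00→A | 00→A
Decoded message: FFAA

FFAA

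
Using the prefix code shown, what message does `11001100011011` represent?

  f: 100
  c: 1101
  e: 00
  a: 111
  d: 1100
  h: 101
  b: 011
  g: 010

Read left to right; each codeword is recognised as soon as it completes (prefix code):
  1100→d | 1100→d | 011→b | 011→b
Decoded message: ddbb

ddbb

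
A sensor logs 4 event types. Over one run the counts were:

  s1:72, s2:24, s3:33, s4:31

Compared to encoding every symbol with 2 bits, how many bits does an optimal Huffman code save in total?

Fixed-length: 2 bits × 160 symbols = 320 bits.
Huffman merges:
s2(24) + s4(31) → 55
s3(33) + 55 → 88
s1(72) + 88 → 160
Huffman total = 55 + 88 + 160 = 303 bits.
Saving = 320 − 303 = 17 bits.

17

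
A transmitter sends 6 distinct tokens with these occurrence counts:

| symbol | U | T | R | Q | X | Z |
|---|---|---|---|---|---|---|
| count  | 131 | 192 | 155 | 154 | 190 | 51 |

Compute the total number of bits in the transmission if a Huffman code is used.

2237

Build the Huffman tree bottom-up:
merge Z(51) and U(131): 182
merge Q(154) and R(155): 309
merge 182 and X(190): 372
merge T(192) and 309: 501
merge 372 and 501: 873
The encoded length is the sum of every internal node's weight: 182 + 309 + 372 + 501 + 873 = 2237 bits.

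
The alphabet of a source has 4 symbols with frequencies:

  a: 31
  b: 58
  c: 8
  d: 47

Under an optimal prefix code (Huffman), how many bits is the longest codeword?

Merge the two lowest-weight nodes at each step:
combine c(8), a(31) → 39
combine 39, d(47) → 86
combine b(58), 86 → 144
Maximum depth reached is 3.

3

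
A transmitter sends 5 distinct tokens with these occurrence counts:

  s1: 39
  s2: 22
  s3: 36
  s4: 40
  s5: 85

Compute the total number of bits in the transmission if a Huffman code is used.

Greedily combine the two least-frequent nodes:
merge s2(22) and s3(36): 58
merge s1(39) and s4(40): 79
merge 58 and 79: 137
merge s5(85) and 137: 222
The encoded length is the sum of every internal node's weight: 58 + 79 + 137 + 222 = 496 bits.

496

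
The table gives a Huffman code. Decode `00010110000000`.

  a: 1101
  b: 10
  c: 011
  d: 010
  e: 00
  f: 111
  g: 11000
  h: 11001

edgee

Read left to right; each codeword is recognised as soon as it completes (prefix code):
  00→e | 010→d | 11000→g | 00→e | 00→e
Decoded message: edgee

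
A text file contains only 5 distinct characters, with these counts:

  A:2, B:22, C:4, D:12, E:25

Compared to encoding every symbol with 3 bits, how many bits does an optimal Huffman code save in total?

Fixed-length: 3 bits × 65 symbols = 195 bits.
Huffman merges:
combine A(2), C(4) → 6
combine 6, D(12) → 18
combine 18, B(22) → 40
combine E(25), 40 → 65
Huffman total = 6 + 18 + 40 + 65 = 129 bits.
Saving = 195 − 129 = 66 bits.

66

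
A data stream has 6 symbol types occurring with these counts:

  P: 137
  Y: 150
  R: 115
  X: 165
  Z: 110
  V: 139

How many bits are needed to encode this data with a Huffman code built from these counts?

2133

Merge the two smallest weights repeatedly:
Z(110) + R(115) → 225
P(137) + V(139) → 276
Y(150) + X(165) → 315
225 + 276 → 501
315 + 501 → 816
The encoded length is the sum of every internal node's weight: 225 + 276 + 315 + 501 + 816 = 2133 bits.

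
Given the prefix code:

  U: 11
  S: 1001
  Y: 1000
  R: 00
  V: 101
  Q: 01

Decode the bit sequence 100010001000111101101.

Read left to right; each codeword is recognised as soon as it completes (prefix code):
  1000→Y | 1000→Y | 1000→Y | 11→U | 11→U | 01→Q | 101→V
Decoded message: YYYUUQV

YYYUUQV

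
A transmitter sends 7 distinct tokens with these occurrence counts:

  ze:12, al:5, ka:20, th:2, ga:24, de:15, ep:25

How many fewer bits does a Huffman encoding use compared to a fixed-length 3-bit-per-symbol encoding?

43

Fixed-length: 3 bits × 103 symbols = 309 bits.
Huffman merges:
th(2) + al(5) → 7
7 + ze(12) → 19
de(15) + 19 → 34
ka(20) + ga(24) → 44
ep(25) + 34 → 59
44 + 59 → 103
Huffman total = 7 + 19 + 34 + 44 + 59 + 103 = 266 bits.
Saving = 309 − 266 = 43 bits.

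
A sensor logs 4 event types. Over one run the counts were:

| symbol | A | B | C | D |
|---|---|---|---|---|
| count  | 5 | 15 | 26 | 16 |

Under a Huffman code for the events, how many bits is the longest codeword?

3

Merge the two lowest-weight nodes at each step:
combine A(5), B(15) → 20
combine D(16), 20 → 36
combine C(26), 36 → 62
Maximum depth reached is 3.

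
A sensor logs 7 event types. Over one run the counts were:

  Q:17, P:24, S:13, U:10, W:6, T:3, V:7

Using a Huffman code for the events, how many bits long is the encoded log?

208

Greedily combine the two least-frequent nodes:
merge T(3) and W(6): 9
merge V(7) and 9: 16
merge U(10) and S(13): 23
merge 16 and Q(17): 33
merge 23 and P(24): 47
merge 33 and 47: 80
Total encoded bits = sum of merged weights = 9 + 16 + 23 + 33 + 47 + 80 = 208.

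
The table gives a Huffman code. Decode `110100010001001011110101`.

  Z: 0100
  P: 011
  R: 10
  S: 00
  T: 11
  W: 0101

Read left to right; each codeword is recognised as soon as it completes (prefix code):
  11→T | 0100→Z | 0100→Z | 0100→Z | 10→R | 11→T | 11→T | 0101→W
Decoded message: TZZZRTTW

TZZZRTTW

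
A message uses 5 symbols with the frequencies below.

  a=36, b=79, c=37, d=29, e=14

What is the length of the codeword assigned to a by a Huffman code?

Repeatedly merge the two smallest:
e(14) + d(29) → 43
a(36) + c(37) → 73
43 + 73 → 116
b(79) + 116 → 195
a's leaf is at depth 3, giving a 3-bit codeword.

3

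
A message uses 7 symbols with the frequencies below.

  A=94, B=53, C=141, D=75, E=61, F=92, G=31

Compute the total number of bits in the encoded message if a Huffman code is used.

1490

Greedily combine the two least-frequent nodes:
G(31) + B(53) → 84
E(61) + D(75) → 136
84 + F(92) → 176
A(94) + 136 → 230
C(141) + 176 → 317
230 + 317 → 547
The encoded length is the sum of every internal node's weight: 84 + 136 + 176 + 230 + 317 + 547 = 1490 bits.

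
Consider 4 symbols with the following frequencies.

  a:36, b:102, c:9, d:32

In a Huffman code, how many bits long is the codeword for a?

2

Huffman merges, smallest pair first:
merge c(9) and d(32): 41
merge a(36) and 41: 77
merge 77 and b(102): 179
a sits 2 levels below the root, so its codeword is 2 bits.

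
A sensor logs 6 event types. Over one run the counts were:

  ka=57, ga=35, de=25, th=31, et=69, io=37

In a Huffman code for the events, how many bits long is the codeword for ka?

Build the tree from the bottom:
merge de(25) and th(31): 56
merge ga(35) and io(37): 72
merge 56 and ka(57): 113
merge et(69) and 72: 141
merge 113 and 141: 254
ka's leaf is at depth 2, giving a 2-bit codeword.

2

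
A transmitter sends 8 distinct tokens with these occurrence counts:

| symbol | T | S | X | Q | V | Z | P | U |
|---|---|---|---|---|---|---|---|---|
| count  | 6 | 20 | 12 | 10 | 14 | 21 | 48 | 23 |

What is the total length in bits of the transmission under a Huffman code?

Merge the two smallest weights repeatedly:
combine T(6), Q(10) → 16
combine X(12), V(14) → 26
combine 16, S(20) → 36
combine Z(21), U(23) → 44
combine 26, 36 → 62
combine 44, P(48) → 92
combine 62, 92 → 154
Each symbol's bit-cost is frequency × depth; summing gives 430 bits (equivalently 16 + 26 + 36 + 44 + 62 + 92 + 154).

430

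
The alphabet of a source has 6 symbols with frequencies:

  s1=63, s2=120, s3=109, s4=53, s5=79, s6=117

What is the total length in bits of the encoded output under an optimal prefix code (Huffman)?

Merge the two smallest weights repeatedly:
s4(53) + s1(63) → 116
s5(79) + s3(109) → 188
116 + s6(117) → 233
s2(120) + 188 → 308
233 + 308 → 541
Total encoded bits = sum of merged weights = 116 + 188 + 233 + 308 + 541 = 1386.

1386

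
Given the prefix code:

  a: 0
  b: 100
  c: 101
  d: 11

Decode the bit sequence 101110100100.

Read left to right; each codeword is recognised as soon as it completes (prefix code):
  101→c | 11→d | 0→a | 100→b | 100→b
Decoded message: cdabb

cdabb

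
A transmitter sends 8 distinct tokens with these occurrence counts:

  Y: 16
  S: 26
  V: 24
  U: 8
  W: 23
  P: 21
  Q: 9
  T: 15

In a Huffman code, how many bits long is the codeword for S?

2

Build the tree from the bottom:
U(8) + Q(9) → 17
T(15) + Y(16) → 31
17 + P(21) → 38
W(23) + V(24) → 47
S(26) + 31 → 57
38 + 47 → 85
57 + 85 → 142
The subtree containing S is merged 2 times, so code length = 2.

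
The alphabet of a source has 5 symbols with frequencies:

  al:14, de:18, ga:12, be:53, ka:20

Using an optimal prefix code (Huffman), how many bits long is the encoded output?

Greedily combine the two least-frequent nodes:
merge ga(12) and al(14): 26
merge de(18) and ka(20): 38
merge 26 and 38: 64
merge be(53) and 64: 117
Each symbol's bit-cost is frequency × depth; summing gives 245 bits (equivalently 26 + 38 + 64 + 117).

245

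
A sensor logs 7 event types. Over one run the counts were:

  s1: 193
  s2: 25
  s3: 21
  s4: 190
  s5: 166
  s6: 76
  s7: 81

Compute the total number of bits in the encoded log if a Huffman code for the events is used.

1875

Greedily combine the two least-frequent nodes:
combine s3(21), s2(25) → 46
combine 46, s6(76) → 122
combine s7(81), 122 → 203
combine s5(166), s4(190) → 356
combine s1(193), 203 → 396
combine 356, 396 → 752
Total encoded bits = sum of merged weights = 46 + 122 + 203 + 356 + 396 + 752 = 1875.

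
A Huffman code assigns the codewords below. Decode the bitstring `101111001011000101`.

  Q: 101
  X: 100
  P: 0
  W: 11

QWXQXPQ

Read left to right; each codeword is recognised as soon as it completes (prefix code):
  101→Q | 11→W | 100→X | 101→Q | 100→X | 0→P | 101→Q
Decoded message: QWXQXPQ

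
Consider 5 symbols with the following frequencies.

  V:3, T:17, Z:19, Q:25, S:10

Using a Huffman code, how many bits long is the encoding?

Build the Huffman tree bottom-up:
V(3) + S(10) → 13
13 + T(17) → 30
Z(19) + Q(25) → 44
30 + 44 → 74
Each symbol's bit-cost is frequency × depth; summing gives 161 bits (equivalently 13 + 30 + 44 + 74).

161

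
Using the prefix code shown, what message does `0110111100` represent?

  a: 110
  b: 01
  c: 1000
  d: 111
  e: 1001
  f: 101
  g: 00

Read left to right; each codeword is recognised as soon as it completes (prefix code):
  01→b | 101→f | 111→d | 00→g
Decoded message: bfdg

bfdg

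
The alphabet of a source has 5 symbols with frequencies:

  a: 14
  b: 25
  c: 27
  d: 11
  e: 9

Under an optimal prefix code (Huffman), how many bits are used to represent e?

3

Repeatedly merge the two smallest:
merge e(9) and d(11): 20
merge a(14) and 20: 34
merge b(25) and c(27): 52
merge 34 and 52: 86
e sits 3 levels below the root, so its codeword is 3 bits.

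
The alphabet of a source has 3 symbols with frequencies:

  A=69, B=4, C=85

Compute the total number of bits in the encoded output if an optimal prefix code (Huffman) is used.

231

Merge the two smallest weights repeatedly:
merge B(4) and A(69): 73
merge 73 and C(85): 158
Each symbol's bit-cost is frequency × depth; summing gives 231 bits (equivalently 73 + 158).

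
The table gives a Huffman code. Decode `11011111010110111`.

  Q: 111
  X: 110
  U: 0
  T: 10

Read left to right; each codeword is recognised as soon as it completes (prefix code):
  110→X | 111→Q | 110→X | 10→T | 110→X | 111→Q
Decoded message: XQXTXQ

XQXTXQ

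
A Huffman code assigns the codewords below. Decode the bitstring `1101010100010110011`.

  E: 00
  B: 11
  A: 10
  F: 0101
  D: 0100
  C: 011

BFDFAC

Read left to right; each codeword is recognised as soon as it completes (prefix code):
  11→B | 0101→F | 0100→D | 0101→F | 10→A | 011→C
Decoded message: BFDFAC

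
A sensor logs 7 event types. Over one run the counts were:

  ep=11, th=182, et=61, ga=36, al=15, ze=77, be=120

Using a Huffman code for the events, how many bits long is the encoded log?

1215

Greedily combine the two least-frequent nodes:
ep(11) + al(15) → 26
26 + ga(36) → 62
et(61) + 62 → 123
ze(77) + be(120) → 197
123 + th(182) → 305
197 + 305 → 502
Each symbol's bit-cost is frequency × depth; summing gives 1215 bits (equivalently 26 + 62 + 123 + 197 + 305 + 502).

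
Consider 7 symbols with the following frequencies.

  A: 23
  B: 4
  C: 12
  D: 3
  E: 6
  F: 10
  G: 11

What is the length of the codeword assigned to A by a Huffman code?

Build the tree from the bottom:
D(3) + B(4) → 7
E(6) + 7 → 13
F(10) + G(11) → 21
C(12) + 13 → 25
21 + A(23) → 44
25 + 44 → 69
A sits 2 levels below the root, so its codeword is 2 bits.

2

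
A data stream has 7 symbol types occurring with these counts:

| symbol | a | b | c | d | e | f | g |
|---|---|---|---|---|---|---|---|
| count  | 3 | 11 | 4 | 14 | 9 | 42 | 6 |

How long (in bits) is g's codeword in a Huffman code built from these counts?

Build the tree from the bottom:
combine a(3), c(4) → 7
combine g(6), 7 → 13
combine e(9), b(11) → 20
combine 13, d(14) → 27
combine 20, 27 → 47
combine f(42), 47 → 89
g sits 4 levels below the root, so its codeword is 4 bits.

4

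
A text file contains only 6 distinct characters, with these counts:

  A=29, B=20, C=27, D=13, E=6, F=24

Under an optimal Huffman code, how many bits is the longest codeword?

4

Merge the two lowest-weight nodes at each step:
merge E(6) and D(13): 19
merge 19 and B(20): 39
merge F(24) and C(27): 51
merge A(29) and 39: 68
merge 51 and 68: 119
Maximum depth reached is 4.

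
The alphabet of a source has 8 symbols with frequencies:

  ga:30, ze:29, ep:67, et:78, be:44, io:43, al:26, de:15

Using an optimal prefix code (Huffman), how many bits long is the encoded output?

Build the Huffman tree bottom-up:
combine de(15), al(26) → 41
combine ze(29), ga(30) → 59
combine 41, io(43) → 84
combine be(44), 59 → 103
combine ep(67), et(78) → 145
combine 84, 103 → 187
combine 145, 187 → 332
Each symbol's bit-cost is frequency × depth; summing gives 951 bits (equivalently 41 + 59 + 84 + 103 + 145 + 187 + 332).

951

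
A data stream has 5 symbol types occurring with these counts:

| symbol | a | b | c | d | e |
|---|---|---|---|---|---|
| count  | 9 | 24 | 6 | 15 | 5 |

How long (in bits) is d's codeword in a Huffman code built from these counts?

2

Huffman merges, smallest pair first:
merge e(5) and c(6): 11
merge a(9) and 11: 20
merge d(15) and 20: 35
merge b(24) and 35: 59
The subtree containing d is merged 2 times, so code length = 2.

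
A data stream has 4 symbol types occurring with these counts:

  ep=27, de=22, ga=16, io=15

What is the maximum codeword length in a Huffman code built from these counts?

2

Merge the two lowest-weight nodes at each step:
combine io(15), ga(16) → 31
combine de(22), ep(27) → 49
combine 31, 49 → 80
The rarest symbols sit at the bottom; the longest codeword is 2 bits.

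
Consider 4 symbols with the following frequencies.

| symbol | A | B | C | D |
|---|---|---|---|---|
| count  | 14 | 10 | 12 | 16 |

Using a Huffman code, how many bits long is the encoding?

Merge the two smallest weights repeatedly:
merge B(10) and C(12): 22
merge A(14) and D(16): 30
merge 22 and 30: 52
Total encoded bits = sum of merged weights = 22 + 30 + 52 = 104.

104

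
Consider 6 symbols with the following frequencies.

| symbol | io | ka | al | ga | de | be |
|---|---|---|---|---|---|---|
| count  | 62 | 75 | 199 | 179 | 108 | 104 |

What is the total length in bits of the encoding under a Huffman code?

Build the Huffman tree bottom-up:
merge io(62) and ka(75): 137
merge be(104) and de(108): 212
merge 137 and ga(179): 316
merge al(199) and 212: 411
merge 316 and 411: 727
Total encoded bits = sum of merged weights = 137 + 212 + 316 + 411 + 727 = 1803.

1803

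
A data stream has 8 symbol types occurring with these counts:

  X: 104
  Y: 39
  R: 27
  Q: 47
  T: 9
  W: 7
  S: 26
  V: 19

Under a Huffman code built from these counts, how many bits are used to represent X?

1

Build the tree from the bottom:
combine W(7), T(9) → 16
combine 16, V(19) → 35
combine S(26), R(27) → 53
combine 35, Y(39) → 74
combine Q(47), 53 → 100
combine 74, 100 → 174
combine X(104), 174 → 278
X is merged only at the final step, so code length = 1.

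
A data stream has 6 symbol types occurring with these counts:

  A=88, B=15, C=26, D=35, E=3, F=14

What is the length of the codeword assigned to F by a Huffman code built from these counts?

5

Build the tree from the bottom:
merge E(3) and F(14): 17
merge B(15) and 17: 32
merge C(26) and 32: 58
merge D(35) and 58: 93
merge A(88) and 93: 181
The subtree containing F is merged 5 times, so code length = 5.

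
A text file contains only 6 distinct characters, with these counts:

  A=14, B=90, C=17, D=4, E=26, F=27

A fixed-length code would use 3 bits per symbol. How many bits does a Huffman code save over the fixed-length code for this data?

Fixed-length: 3 bits × 178 symbols = 534 bits.
Huffman merges:
combine D(4), A(14) → 18
combine C(17), 18 → 35
combine E(26), F(27) → 53
combine 35, 53 → 88
combine 88, B(90) → 178
Huffman total = 18 + 35 + 53 + 88 + 178 = 372 bits.
Saving = 534 − 372 = 162 bits.

162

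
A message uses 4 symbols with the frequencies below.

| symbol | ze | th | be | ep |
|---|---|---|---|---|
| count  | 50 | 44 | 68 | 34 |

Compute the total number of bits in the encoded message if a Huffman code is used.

Merge the two smallest weights repeatedly:
ep(34) + th(44) → 78
ze(50) + be(68) → 118
78 + 118 → 196
Each symbol's bit-cost is frequency × depth; summing gives 392 bits (equivalently 78 + 118 + 196).

392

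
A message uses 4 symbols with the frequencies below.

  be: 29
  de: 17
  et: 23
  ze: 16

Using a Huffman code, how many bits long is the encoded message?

Merge the two smallest weights repeatedly:
combine ze(16), de(17) → 33
combine et(23), be(29) → 52
combine 33, 52 → 85
Total encoded bits = sum of merged weights = 33 + 52 + 85 = 170.

170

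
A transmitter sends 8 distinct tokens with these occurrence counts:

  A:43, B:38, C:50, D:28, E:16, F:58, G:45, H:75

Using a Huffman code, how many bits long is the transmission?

Greedily combine the two least-frequent nodes:
merge E(16) and D(28): 44
merge B(38) and A(43): 81
merge 44 and G(45): 89
merge C(50) and F(58): 108
merge H(75) and 81: 156
merge 89 and 108: 197
merge 156 and 197: 353
The encoded length is the sum of every internal node's weight: 44 + 81 + 89 + 108 + 156 + 197 + 353 = 1028 bits.

1028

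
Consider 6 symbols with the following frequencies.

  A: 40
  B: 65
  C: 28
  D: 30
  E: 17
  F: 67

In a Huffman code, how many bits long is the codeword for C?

3

Repeatedly merge the two smallest:
E(17) + C(28) → 45
D(30) + A(40) → 70
45 + B(65) → 110
F(67) + 70 → 137
110 + 137 → 247
C's leaf is at depth 3, giving a 3-bit codeword.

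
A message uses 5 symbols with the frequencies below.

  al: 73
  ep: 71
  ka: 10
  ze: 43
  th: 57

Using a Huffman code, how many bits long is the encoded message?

Greedily combine the two least-frequent nodes:
combine ka(10), ze(43) → 53
combine 53, th(57) → 110
combine ep(71), al(73) → 144
combine 110, 144 → 254
Total encoded bits = sum of merged weights = 53 + 110 + 144 + 254 = 561.

561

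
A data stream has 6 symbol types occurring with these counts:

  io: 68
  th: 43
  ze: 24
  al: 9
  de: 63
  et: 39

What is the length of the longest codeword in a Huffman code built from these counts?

4

Merge the two lowest-weight nodes at each step:
combine al(9), ze(24) → 33
combine 33, et(39) → 72
combine th(43), de(63) → 106
combine io(68), 72 → 140
combine 106, 140 → 246
The first pair merged (al, ze) ends up deepest, at depth 4.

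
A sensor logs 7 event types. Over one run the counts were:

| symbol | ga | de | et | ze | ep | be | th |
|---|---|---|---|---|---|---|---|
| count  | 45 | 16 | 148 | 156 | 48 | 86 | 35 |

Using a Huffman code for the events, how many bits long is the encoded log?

1349

Greedily combine the two least-frequent nodes:
combine de(16), th(35) → 51
combine ga(45), ep(48) → 93
combine 51, be(86) → 137
combine 93, 137 → 230
combine et(148), ze(156) → 304
combine 230, 304 → 534
The encoded length is the sum of every internal node's weight: 51 + 93 + 137 + 230 + 304 + 534 = 1349 bits.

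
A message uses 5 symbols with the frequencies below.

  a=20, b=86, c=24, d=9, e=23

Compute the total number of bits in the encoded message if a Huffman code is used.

314

Build the Huffman tree bottom-up:
merge d(9) and a(20): 29
merge e(23) and c(24): 47
merge 29 and 47: 76
merge 76 and b(86): 162
Total encoded bits = sum of merged weights = 29 + 47 + 76 + 162 = 314.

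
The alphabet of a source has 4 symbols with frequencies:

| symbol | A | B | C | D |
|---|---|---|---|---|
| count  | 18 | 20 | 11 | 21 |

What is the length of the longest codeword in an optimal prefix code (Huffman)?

Merge the two lowest-weight nodes at each step:
combine C(11), A(18) → 29
combine B(20), D(21) → 41
combine 29, 41 → 70
The first pair merged (C, A) ends up deepest, at depth 2.

2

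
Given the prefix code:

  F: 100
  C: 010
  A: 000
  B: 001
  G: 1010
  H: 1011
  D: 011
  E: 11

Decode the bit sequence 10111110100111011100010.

Read left to right; each codeword is recognised as soon as it completes (prefix code):
  1011→H | 11→E | 1010→G | 011→D | 1011→H | 100→F | 010→C
Decoded message: HEGDHFC

HEGDHFC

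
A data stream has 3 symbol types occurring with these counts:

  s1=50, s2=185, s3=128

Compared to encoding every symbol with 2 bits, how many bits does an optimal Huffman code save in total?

Fixed-length: 2 bits × 363 symbols = 726 bits.
Huffman merges:
s1(50) + s3(128) → 178
178 + s2(185) → 363
Huffman total = 178 + 363 = 541 bits.
Saving = 726 − 541 = 185 bits.

185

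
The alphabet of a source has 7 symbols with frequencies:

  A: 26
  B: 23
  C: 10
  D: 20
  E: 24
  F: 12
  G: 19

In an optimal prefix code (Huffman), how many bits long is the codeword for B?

Repeatedly merge the two smallest:
merge C(10) and F(12): 22
merge G(19) and D(20): 39
merge 22 and B(23): 45
merge E(24) and A(26): 50
merge 39 and 45: 84
merge 50 and 84: 134
B's leaf is at depth 3, giving a 3-bit codeword.

3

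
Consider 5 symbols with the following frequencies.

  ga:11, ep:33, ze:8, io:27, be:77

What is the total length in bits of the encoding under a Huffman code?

Merge the two smallest weights repeatedly:
ze(8) + ga(11) → 19
19 + io(27) → 46
ep(33) + 46 → 79
be(77) + 79 → 156
Total encoded bits = sum of merged weights = 19 + 46 + 79 + 156 = 300.

300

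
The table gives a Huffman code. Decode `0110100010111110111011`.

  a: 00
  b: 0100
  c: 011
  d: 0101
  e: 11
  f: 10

cbdeecfe

Read left to right; each codeword is recognised as soon as it completes (prefix code):
  011→c | 0100→b | 0101→d | 11→e | 11→e | 011→c | 10→f | 11→e
Decoded message: cbdeecfe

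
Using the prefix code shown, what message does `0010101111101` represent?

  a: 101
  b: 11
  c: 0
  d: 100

Read left to right; each codeword is recognised as soon as it completes (prefix code):
  0→c | 0→c | 101→a | 0→c | 11→b | 11→b | 101→a
Decoded message: ccacbba

ccacbba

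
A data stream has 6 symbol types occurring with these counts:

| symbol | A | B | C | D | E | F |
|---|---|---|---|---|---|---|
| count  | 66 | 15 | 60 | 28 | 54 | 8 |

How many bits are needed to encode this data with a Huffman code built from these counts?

536

Greedily combine the two least-frequent nodes:
F(8) + B(15) → 23
23 + D(28) → 51
51 + E(54) → 105
C(60) + A(66) → 126
105 + 126 → 231
Each symbol's bit-cost is frequency × depth; summing gives 536 bits (equivalently 23 + 51 + 105 + 126 + 231).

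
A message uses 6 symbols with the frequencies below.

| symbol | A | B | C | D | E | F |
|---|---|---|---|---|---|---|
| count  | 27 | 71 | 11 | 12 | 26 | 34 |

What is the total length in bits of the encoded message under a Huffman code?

Build the Huffman tree bottom-up:
combine C(11), D(12) → 23
combine 23, E(26) → 49
combine A(27), F(34) → 61
combine 49, 61 → 110
combine B(71), 110 → 181
The encoded length is the sum of every internal node's weight: 23 + 49 + 61 + 110 + 181 = 424 bits.

424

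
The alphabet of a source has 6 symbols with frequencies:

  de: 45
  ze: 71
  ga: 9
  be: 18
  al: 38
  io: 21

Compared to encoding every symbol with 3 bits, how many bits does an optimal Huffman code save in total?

127

Fixed-length: 3 bits × 202 symbols = 606 bits.
Huffman merges:
merge ga(9) and be(18): 27
merge io(21) and 27: 48
merge al(38) and de(45): 83
merge 48 and ze(71): 119
merge 83 and 119: 202
Huffman total = 27 + 48 + 83 + 119 + 202 = 479 bits.
Saving = 606 − 479 = 127 bits.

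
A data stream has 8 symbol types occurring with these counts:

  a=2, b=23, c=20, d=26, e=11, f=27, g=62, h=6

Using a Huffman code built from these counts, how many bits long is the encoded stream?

Merge the two smallest weights repeatedly:
combine a(2), h(6) → 8
combine 8, e(11) → 19
combine 19, c(20) → 39
combine b(23), d(26) → 49
combine f(27), 39 → 66
combine 49, g(62) → 111
combine 66, 111 → 177
The encoded length is the sum of every internal node's weight: 8 + 19 + 39 + 49 + 66 + 111 + 177 = 469 bits.

469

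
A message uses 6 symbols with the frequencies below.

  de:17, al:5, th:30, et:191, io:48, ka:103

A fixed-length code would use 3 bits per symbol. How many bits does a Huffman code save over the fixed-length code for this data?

Fixed-length: 3 bits × 394 symbols = 1182 bits.
Huffman merges:
combine al(5), de(17) → 22
combine 22, th(30) → 52
combine io(48), 52 → 100
combine 100, ka(103) → 203
combine et(191), 203 → 394
Huffman total = 22 + 52 + 100 + 203 + 394 = 771 bits.
Saving = 1182 − 771 = 411 bits.

411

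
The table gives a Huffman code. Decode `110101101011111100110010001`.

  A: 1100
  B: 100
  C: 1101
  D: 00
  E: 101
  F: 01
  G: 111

Read left to right; each codeword is recognised as soon as it completes (prefix code):
  1101→C | 01→F | 101→E | 01→F | 111→G | 1100→A | 1100→A | 100→B | 01→F
Decoded message: CFEFGAABF

CFEFGAABF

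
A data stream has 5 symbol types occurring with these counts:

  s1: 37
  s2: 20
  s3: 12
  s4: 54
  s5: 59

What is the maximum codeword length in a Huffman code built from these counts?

Merge the two lowest-weight nodes at each step:
merge s3(12) and s2(20): 32
merge 32 and s1(37): 69
merge s4(54) and s5(59): 113
merge 69 and 113: 182
Maximum depth reached is 3.

3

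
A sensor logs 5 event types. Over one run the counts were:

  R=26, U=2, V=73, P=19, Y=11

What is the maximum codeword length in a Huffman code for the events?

4

Merge the two lowest-weight nodes at each step:
U(2) + Y(11) → 13
13 + P(19) → 32
R(26) + 32 → 58
58 + V(73) → 131
The rarest symbols sit at the bottom; the longest codeword is 4 bits.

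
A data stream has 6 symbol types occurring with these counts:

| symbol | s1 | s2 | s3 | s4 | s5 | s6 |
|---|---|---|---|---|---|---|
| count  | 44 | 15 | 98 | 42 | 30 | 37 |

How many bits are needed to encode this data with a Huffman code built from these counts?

647

Merge the two smallest weights repeatedly:
s2(15) + s5(30) → 45
s6(37) + s4(42) → 79
s1(44) + 45 → 89
79 + 89 → 168
s3(98) + 168 → 266
Total encoded bits = sum of merged weights = 45 + 79 + 89 + 168 + 266 = 647.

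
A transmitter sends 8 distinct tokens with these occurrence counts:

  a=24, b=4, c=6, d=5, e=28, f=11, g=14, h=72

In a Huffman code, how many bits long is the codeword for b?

5

Repeatedly merge the two smallest:
combine b(4), d(5) → 9
combine c(6), 9 → 15
combine f(11), g(14) → 25
combine 15, a(24) → 39
combine 25, e(28) → 53
combine 39, 53 → 92
combine h(72), 92 → 164
The subtree containing b is merged 5 times, so code length = 5.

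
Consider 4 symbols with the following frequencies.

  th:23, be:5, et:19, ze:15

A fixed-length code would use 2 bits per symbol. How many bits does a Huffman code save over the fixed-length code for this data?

Fixed-length: 2 bits × 62 symbols = 124 bits.
Huffman merges:
combine be(5), ze(15) → 20
combine et(19), 20 → 39
combine th(23), 39 → 62
Huffman total = 20 + 39 + 62 = 121 bits.
Saving = 124 − 121 = 3 bits.

3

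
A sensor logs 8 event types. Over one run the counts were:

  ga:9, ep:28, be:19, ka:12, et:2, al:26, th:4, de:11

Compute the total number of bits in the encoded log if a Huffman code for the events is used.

300

Greedily combine the two least-frequent nodes:
combine et(2), th(4) → 6
combine 6, ga(9) → 15
combine de(11), ka(12) → 23
combine 15, be(19) → 34
combine 23, al(26) → 49
combine ep(28), 34 → 62
combine 49, 62 → 111
The encoded length is the sum of every internal node's weight: 6 + 15 + 23 + 34 + 49 + 62 + 111 = 300 bits.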